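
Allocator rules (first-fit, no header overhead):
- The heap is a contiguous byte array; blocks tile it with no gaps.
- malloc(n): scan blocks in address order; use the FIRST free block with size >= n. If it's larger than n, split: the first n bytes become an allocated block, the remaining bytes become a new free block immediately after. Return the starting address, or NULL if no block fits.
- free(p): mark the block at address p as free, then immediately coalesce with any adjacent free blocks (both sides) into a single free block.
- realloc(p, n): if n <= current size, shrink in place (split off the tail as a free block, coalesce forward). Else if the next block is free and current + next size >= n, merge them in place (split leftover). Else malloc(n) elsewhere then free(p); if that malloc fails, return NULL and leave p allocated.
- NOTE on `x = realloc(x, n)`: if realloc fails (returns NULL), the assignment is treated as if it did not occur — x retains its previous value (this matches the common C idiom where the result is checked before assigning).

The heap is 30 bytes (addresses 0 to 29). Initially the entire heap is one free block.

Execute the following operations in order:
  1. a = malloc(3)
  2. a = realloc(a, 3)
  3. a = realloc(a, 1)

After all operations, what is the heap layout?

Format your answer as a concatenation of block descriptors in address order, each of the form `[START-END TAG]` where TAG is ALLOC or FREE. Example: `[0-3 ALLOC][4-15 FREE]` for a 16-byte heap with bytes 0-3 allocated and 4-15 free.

Answer: [0-0 ALLOC][1-29 FREE]

Derivation:
Op 1: a = malloc(3) -> a = 0; heap: [0-2 ALLOC][3-29 FREE]
Op 2: a = realloc(a, 3) -> a = 0; heap: [0-2 ALLOC][3-29 FREE]
Op 3: a = realloc(a, 1) -> a = 0; heap: [0-0 ALLOC][1-29 FREE]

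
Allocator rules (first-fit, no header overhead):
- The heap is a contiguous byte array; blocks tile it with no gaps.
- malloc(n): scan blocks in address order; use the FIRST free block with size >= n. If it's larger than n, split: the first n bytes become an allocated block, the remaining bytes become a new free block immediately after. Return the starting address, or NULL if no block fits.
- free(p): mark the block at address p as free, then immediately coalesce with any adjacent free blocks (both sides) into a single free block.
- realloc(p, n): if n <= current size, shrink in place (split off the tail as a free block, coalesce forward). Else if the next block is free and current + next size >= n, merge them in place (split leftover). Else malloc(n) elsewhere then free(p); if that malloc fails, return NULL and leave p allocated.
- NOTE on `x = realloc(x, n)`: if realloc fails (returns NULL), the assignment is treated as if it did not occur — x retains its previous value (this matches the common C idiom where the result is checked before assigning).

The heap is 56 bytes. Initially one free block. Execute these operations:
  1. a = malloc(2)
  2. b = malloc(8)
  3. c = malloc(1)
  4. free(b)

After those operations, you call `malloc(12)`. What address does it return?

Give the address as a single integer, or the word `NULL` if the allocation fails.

Op 1: a = malloc(2) -> a = 0; heap: [0-1 ALLOC][2-55 FREE]
Op 2: b = malloc(8) -> b = 2; heap: [0-1 ALLOC][2-9 ALLOC][10-55 FREE]
Op 3: c = malloc(1) -> c = 10; heap: [0-1 ALLOC][2-9 ALLOC][10-10 ALLOC][11-55 FREE]
Op 4: free(b) -> (freed b); heap: [0-1 ALLOC][2-9 FREE][10-10 ALLOC][11-55 FREE]
malloc(12): first-fit scan over [0-1 ALLOC][2-9 FREE][10-10 ALLOC][11-55 FREE] -> 11

Answer: 11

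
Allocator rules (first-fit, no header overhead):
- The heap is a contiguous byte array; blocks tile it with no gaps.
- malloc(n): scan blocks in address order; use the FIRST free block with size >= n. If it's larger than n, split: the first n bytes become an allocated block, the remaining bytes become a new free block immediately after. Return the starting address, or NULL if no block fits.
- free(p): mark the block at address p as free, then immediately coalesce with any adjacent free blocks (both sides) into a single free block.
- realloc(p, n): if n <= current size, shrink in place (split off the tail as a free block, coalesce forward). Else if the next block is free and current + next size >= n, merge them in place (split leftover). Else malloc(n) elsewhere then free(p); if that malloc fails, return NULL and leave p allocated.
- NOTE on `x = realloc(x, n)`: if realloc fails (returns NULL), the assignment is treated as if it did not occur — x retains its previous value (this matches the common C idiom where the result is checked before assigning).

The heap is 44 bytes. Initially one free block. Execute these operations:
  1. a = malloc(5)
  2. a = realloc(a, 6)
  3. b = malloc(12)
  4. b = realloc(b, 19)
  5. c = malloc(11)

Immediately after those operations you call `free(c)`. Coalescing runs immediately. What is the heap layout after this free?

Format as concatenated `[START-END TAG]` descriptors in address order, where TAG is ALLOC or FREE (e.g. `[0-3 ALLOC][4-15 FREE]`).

Op 1: a = malloc(5) -> a = 0; heap: [0-4 ALLOC][5-43 FREE]
Op 2: a = realloc(a, 6) -> a = 0; heap: [0-5 ALLOC][6-43 FREE]
Op 3: b = malloc(12) -> b = 6; heap: [0-5 ALLOC][6-17 ALLOC][18-43 FREE]
Op 4: b = realloc(b, 19) -> b = 6; heap: [0-5 ALLOC][6-24 ALLOC][25-43 FREE]
Op 5: c = malloc(11) -> c = 25; heap: [0-5 ALLOC][6-24 ALLOC][25-35 ALLOC][36-43 FREE]
free(c): c = 25 -> block [25-35 ALLOC]; mark free, coalesce with adjacent free neighbors -> [0-5 ALLOC][6-24 ALLOC][25-43 FREE]

Answer: [0-5 ALLOC][6-24 ALLOC][25-43 FREE]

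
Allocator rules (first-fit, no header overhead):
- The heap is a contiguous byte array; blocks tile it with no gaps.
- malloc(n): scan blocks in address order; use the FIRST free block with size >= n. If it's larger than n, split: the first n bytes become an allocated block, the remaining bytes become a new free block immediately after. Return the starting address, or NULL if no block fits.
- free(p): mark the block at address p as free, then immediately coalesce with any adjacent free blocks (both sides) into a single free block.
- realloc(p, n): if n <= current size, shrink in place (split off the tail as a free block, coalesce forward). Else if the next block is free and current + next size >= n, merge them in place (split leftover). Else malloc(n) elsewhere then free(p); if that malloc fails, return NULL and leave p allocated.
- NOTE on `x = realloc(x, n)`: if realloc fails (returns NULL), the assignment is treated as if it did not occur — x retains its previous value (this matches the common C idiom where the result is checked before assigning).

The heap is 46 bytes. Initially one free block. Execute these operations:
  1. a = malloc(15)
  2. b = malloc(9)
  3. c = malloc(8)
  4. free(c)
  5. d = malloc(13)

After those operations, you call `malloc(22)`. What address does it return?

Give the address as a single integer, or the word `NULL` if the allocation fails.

Answer: NULL

Derivation:
Op 1: a = malloc(15) -> a = 0; heap: [0-14 ALLOC][15-45 FREE]
Op 2: b = malloc(9) -> b = 15; heap: [0-14 ALLOC][15-23 ALLOC][24-45 FREE]
Op 3: c = malloc(8) -> c = 24; heap: [0-14 ALLOC][15-23 ALLOC][24-31 ALLOC][32-45 FREE]
Op 4: free(c) -> (freed c); heap: [0-14 ALLOC][15-23 ALLOC][24-45 FREE]
Op 5: d = malloc(13) -> d = 24; heap: [0-14 ALLOC][15-23 ALLOC][24-36 ALLOC][37-45 FREE]
malloc(22): first-fit scan over [0-14 ALLOC][15-23 ALLOC][24-36 ALLOC][37-45 FREE] -> NULL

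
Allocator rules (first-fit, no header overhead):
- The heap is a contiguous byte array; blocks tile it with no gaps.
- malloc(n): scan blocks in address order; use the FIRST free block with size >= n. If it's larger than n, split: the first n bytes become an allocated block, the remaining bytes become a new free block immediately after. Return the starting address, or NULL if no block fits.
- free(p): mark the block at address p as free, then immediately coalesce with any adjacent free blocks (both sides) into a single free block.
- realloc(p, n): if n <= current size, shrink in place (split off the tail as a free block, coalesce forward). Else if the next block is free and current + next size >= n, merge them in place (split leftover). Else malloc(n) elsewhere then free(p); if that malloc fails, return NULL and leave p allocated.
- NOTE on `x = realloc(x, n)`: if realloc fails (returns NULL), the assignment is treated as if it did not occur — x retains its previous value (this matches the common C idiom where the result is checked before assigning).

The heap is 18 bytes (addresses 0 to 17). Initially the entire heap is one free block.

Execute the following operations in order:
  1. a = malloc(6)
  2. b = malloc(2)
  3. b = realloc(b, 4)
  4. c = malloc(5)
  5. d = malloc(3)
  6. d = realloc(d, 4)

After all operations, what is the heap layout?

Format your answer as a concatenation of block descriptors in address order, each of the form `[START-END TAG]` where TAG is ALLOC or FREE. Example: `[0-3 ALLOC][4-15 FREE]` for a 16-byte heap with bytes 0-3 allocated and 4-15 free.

Op 1: a = malloc(6) -> a = 0; heap: [0-5 ALLOC][6-17 FREE]
Op 2: b = malloc(2) -> b = 6; heap: [0-5 ALLOC][6-7 ALLOC][8-17 FREE]
Op 3: b = realloc(b, 4) -> b = 6; heap: [0-5 ALLOC][6-9 ALLOC][10-17 FREE]
Op 4: c = malloc(5) -> c = 10; heap: [0-5 ALLOC][6-9 ALLOC][10-14 ALLOC][15-17 FREE]
Op 5: d = malloc(3) -> d = 15; heap: [0-5 ALLOC][6-9 ALLOC][10-14 ALLOC][15-17 ALLOC]
Op 6: d = realloc(d, 4) -> NULL (d unchanged); heap: [0-5 ALLOC][6-9 ALLOC][10-14 ALLOC][15-17 ALLOC]

Answer: [0-5 ALLOC][6-9 ALLOC][10-14 ALLOC][15-17 ALLOC]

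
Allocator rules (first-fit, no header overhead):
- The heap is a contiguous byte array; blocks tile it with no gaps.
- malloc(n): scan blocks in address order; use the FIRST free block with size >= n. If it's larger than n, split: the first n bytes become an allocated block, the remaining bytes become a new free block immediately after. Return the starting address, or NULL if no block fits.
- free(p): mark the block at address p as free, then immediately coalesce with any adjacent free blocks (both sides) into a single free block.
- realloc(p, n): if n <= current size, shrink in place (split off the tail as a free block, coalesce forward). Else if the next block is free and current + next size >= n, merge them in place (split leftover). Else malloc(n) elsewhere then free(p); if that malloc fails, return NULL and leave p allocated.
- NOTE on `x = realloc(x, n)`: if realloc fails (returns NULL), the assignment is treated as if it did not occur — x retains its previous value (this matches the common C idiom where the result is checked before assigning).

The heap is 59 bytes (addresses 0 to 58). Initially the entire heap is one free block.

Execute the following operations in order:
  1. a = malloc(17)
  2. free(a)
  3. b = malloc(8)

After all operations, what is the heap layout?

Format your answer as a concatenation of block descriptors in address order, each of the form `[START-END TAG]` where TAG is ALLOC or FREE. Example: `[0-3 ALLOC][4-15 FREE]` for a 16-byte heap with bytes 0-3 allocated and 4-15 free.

Answer: [0-7 ALLOC][8-58 FREE]

Derivation:
Op 1: a = malloc(17) -> a = 0; heap: [0-16 ALLOC][17-58 FREE]
Op 2: free(a) -> (freed a); heap: [0-58 FREE]
Op 3: b = malloc(8) -> b = 0; heap: [0-7 ALLOC][8-58 FREE]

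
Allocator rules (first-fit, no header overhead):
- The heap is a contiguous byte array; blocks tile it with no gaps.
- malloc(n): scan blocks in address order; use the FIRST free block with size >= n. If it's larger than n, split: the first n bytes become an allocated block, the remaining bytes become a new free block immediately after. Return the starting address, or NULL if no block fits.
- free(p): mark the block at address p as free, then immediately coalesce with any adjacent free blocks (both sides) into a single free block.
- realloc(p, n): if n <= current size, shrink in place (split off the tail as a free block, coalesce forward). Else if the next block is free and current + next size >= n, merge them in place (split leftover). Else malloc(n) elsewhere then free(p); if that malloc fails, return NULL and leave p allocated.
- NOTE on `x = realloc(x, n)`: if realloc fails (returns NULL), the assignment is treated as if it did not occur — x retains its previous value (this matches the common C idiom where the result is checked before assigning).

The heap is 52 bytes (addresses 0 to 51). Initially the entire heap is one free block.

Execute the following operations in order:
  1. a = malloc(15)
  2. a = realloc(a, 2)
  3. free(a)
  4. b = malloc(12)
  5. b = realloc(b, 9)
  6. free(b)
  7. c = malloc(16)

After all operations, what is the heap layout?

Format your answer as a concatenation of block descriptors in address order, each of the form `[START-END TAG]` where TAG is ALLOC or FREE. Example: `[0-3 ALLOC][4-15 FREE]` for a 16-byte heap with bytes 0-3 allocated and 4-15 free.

Op 1: a = malloc(15) -> a = 0; heap: [0-14 ALLOC][15-51 FREE]
Op 2: a = realloc(a, 2) -> a = 0; heap: [0-1 ALLOC][2-51 FREE]
Op 3: free(a) -> (freed a); heap: [0-51 FREE]
Op 4: b = malloc(12) -> b = 0; heap: [0-11 ALLOC][12-51 FREE]
Op 5: b = realloc(b, 9) -> b = 0; heap: [0-8 ALLOC][9-51 FREE]
Op 6: free(b) -> (freed b); heap: [0-51 FREE]
Op 7: c = malloc(16) -> c = 0; heap: [0-15 ALLOC][16-51 FREE]

Answer: [0-15 ALLOC][16-51 FREE]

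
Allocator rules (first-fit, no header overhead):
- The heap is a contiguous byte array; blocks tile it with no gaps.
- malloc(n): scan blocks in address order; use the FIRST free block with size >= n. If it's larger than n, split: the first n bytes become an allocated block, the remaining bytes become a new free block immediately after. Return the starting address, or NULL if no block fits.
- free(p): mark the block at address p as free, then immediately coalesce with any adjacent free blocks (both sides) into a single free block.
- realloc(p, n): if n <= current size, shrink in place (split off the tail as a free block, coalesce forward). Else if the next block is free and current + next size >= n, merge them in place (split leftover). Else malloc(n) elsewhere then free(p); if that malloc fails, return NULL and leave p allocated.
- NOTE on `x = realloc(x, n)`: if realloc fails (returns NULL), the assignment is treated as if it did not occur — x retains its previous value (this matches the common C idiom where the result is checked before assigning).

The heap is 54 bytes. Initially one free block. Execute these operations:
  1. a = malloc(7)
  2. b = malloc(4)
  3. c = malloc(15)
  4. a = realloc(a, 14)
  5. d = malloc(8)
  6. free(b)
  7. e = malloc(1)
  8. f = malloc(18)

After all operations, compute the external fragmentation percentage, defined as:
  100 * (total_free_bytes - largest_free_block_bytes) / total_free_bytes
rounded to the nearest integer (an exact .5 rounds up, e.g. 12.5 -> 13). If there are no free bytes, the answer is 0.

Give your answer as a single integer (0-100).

Answer: 38

Derivation:
Op 1: a = malloc(7) -> a = 0; heap: [0-6 ALLOC][7-53 FREE]
Op 2: b = malloc(4) -> b = 7; heap: [0-6 ALLOC][7-10 ALLOC][11-53 FREE]
Op 3: c = malloc(15) -> c = 11; heap: [0-6 ALLOC][7-10 ALLOC][11-25 ALLOC][26-53 FREE]
Op 4: a = realloc(a, 14) -> a = 26; heap: [0-6 FREE][7-10 ALLOC][11-25 ALLOC][26-39 ALLOC][40-53 FREE]
Op 5: d = malloc(8) -> d = 40; heap: [0-6 FREE][7-10 ALLOC][11-25 ALLOC][26-39 ALLOC][40-47 ALLOC][48-53 FREE]
Op 6: free(b) -> (freed b); heap: [0-10 FREE][11-25 ALLOC][26-39 ALLOC][40-47 ALLOC][48-53 FREE]
Op 7: e = malloc(1) -> e = 0; heap: [0-0 ALLOC][1-10 FREE][11-25 ALLOC][26-39 ALLOC][40-47 ALLOC][48-53 FREE]
Op 8: f = malloc(18) -> f = NULL; heap: [0-0 ALLOC][1-10 FREE][11-25 ALLOC][26-39 ALLOC][40-47 ALLOC][48-53 FREE]
Free blocks: [10 6] total_free=16 largest=10 -> 100*(16-10)/16 = 600/16 = 37.5 -> rounds to 38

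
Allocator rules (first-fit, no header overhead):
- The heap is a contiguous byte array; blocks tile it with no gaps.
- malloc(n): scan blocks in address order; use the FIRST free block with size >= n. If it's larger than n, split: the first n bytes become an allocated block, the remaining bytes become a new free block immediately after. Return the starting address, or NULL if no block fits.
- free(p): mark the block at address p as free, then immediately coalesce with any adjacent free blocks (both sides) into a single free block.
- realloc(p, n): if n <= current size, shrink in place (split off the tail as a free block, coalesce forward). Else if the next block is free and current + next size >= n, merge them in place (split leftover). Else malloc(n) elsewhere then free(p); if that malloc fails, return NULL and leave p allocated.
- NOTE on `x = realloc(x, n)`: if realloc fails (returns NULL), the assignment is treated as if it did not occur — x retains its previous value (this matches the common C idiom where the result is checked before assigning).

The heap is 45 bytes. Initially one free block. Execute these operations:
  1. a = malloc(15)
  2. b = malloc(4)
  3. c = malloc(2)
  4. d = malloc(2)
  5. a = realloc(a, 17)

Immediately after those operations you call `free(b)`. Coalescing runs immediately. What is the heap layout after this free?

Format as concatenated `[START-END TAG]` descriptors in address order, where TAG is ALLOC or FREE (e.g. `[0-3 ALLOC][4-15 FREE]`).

Answer: [0-18 FREE][19-20 ALLOC][21-22 ALLOC][23-39 ALLOC][40-44 FREE]

Derivation:
Op 1: a = malloc(15) -> a = 0; heap: [0-14 ALLOC][15-44 FREE]
Op 2: b = malloc(4) -> b = 15; heap: [0-14 ALLOC][15-18 ALLOC][19-44 FREE]
Op 3: c = malloc(2) -> c = 19; heap: [0-14 ALLOC][15-18 ALLOC][19-20 ALLOC][21-44 FREE]
Op 4: d = malloc(2) -> d = 21; heap: [0-14 ALLOC][15-18 ALLOC][19-20 ALLOC][21-22 ALLOC][23-44 FREE]
Op 5: a = realloc(a, 17) -> a = 23; heap: [0-14 FREE][15-18 ALLOC][19-20 ALLOC][21-22 ALLOC][23-39 ALLOC][40-44 FREE]
free(b): b = 15 -> block [15-18 ALLOC]; mark free, coalesce with adjacent free neighbors -> [0-18 FREE][19-20 ALLOC][21-22 ALLOC][23-39 ALLOC][40-44 FREE]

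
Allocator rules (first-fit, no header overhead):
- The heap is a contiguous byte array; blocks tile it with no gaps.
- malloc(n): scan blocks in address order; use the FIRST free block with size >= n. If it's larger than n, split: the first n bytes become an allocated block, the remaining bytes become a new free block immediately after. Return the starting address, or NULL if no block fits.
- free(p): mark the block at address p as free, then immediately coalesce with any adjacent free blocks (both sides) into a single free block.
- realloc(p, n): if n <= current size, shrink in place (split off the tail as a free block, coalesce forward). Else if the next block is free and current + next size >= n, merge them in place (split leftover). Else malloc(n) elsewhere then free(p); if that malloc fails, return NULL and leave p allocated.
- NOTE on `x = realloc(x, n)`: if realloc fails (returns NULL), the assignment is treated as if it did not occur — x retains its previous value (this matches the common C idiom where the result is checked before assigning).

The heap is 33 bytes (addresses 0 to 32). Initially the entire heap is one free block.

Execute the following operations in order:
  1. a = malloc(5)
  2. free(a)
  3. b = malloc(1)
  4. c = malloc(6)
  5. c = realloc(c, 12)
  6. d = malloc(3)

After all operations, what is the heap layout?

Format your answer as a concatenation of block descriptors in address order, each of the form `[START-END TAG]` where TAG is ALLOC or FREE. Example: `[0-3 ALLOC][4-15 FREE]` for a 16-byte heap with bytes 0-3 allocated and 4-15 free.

Answer: [0-0 ALLOC][1-12 ALLOC][13-15 ALLOC][16-32 FREE]

Derivation:
Op 1: a = malloc(5) -> a = 0; heap: [0-4 ALLOC][5-32 FREE]
Op 2: free(a) -> (freed a); heap: [0-32 FREE]
Op 3: b = malloc(1) -> b = 0; heap: [0-0 ALLOC][1-32 FREE]
Op 4: c = malloc(6) -> c = 1; heap: [0-0 ALLOC][1-6 ALLOC][7-32 FREE]
Op 5: c = realloc(c, 12) -> c = 1; heap: [0-0 ALLOC][1-12 ALLOC][13-32 FREE]
Op 6: d = malloc(3) -> d = 13; heap: [0-0 ALLOC][1-12 ALLOC][13-15 ALLOC][16-32 FREE]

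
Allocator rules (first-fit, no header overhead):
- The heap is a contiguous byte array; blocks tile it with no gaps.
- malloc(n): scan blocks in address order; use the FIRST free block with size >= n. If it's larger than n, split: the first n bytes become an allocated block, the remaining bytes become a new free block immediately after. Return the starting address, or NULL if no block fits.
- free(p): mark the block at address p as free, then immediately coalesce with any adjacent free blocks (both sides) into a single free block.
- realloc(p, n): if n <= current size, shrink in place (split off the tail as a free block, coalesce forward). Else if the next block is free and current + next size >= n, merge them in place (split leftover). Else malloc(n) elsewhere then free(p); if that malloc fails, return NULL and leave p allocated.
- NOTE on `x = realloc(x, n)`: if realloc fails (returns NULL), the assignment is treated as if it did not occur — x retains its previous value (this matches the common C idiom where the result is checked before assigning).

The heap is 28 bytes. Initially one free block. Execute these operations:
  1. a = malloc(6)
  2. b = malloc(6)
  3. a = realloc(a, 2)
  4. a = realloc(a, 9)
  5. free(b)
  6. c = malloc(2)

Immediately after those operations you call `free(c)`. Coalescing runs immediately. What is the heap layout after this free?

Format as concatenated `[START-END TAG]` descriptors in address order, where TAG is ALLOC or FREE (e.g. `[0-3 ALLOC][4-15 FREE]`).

Answer: [0-11 FREE][12-20 ALLOC][21-27 FREE]

Derivation:
Op 1: a = malloc(6) -> a = 0; heap: [0-5 ALLOC][6-27 FREE]
Op 2: b = malloc(6) -> b = 6; heap: [0-5 ALLOC][6-11 ALLOC][12-27 FREE]
Op 3: a = realloc(a, 2) -> a = 0; heap: [0-1 ALLOC][2-5 FREE][6-11 ALLOC][12-27 FREE]
Op 4: a = realloc(a, 9) -> a = 12; heap: [0-5 FREE][6-11 ALLOC][12-20 ALLOC][21-27 FREE]
Op 5: free(b) -> (freed b); heap: [0-11 FREE][12-20 ALLOC][21-27 FREE]
Op 6: c = malloc(2) -> c = 0; heap: [0-1 ALLOC][2-11 FREE][12-20 ALLOC][21-27 FREE]
free(c): c = 0 -> block [0-1 ALLOC]; mark free, coalesce with adjacent free neighbors -> [0-11 FREE][12-20 ALLOC][21-27 FREE]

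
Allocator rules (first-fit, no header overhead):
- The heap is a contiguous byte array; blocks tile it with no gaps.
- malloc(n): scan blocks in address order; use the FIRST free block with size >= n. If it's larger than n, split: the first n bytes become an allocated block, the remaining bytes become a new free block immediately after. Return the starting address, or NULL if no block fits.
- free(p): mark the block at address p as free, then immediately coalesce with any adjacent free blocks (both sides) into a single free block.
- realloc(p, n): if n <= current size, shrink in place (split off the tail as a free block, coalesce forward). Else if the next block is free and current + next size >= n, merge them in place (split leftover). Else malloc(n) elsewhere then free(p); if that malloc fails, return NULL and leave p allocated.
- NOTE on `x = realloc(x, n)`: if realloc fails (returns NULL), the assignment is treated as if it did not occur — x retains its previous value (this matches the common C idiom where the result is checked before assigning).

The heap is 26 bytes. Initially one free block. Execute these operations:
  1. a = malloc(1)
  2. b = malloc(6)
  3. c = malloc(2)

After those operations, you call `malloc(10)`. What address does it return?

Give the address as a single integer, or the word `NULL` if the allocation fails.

Answer: 9

Derivation:
Op 1: a = malloc(1) -> a = 0; heap: [0-0 ALLOC][1-25 FREE]
Op 2: b = malloc(6) -> b = 1; heap: [0-0 ALLOC][1-6 ALLOC][7-25 FREE]
Op 3: c = malloc(2) -> c = 7; heap: [0-0 ALLOC][1-6 ALLOC][7-8 ALLOC][9-25 FREE]
malloc(10): first-fit scan over [0-0 ALLOC][1-6 ALLOC][7-8 ALLOC][9-25 FREE] -> 9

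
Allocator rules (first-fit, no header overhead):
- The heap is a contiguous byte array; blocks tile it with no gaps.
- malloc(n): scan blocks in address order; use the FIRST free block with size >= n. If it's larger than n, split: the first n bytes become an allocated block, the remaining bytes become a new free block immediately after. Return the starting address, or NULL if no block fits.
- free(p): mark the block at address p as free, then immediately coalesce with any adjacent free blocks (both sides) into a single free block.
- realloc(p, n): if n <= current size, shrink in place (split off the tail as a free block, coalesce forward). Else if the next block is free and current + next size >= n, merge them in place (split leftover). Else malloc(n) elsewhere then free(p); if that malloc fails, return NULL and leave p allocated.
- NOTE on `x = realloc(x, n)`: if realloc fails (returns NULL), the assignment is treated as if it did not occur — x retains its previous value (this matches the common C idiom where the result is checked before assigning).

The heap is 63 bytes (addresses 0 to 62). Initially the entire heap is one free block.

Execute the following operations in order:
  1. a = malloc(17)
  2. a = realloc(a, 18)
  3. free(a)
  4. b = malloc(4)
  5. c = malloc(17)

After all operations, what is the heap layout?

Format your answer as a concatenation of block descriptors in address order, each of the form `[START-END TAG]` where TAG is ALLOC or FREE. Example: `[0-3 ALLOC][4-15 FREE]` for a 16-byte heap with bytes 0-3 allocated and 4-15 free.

Op 1: a = malloc(17) -> a = 0; heap: [0-16 ALLOC][17-62 FREE]
Op 2: a = realloc(a, 18) -> a = 0; heap: [0-17 ALLOC][18-62 FREE]
Op 3: free(a) -> (freed a); heap: [0-62 FREE]
Op 4: b = malloc(4) -> b = 0; heap: [0-3 ALLOC][4-62 FREE]
Op 5: c = malloc(17) -> c = 4; heap: [0-3 ALLOC][4-20 ALLOC][21-62 FREE]

Answer: [0-3 ALLOC][4-20 ALLOC][21-62 FREE]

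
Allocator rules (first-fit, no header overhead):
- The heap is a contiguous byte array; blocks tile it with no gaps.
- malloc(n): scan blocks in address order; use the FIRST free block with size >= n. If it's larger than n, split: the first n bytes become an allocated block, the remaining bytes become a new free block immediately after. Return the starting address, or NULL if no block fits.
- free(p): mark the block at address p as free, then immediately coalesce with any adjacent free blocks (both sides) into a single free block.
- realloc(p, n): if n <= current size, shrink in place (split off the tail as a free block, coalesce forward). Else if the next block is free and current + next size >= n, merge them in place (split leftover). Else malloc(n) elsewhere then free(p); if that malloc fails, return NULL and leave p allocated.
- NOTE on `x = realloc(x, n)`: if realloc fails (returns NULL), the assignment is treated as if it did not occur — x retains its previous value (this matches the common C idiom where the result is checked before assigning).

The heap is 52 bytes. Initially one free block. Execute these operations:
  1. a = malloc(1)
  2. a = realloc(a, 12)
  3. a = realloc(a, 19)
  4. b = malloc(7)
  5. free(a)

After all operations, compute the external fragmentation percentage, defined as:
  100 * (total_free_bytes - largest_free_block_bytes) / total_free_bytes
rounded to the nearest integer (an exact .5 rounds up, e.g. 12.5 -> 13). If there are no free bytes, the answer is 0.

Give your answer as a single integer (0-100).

Op 1: a = malloc(1) -> a = 0; heap: [0-0 ALLOC][1-51 FREE]
Op 2: a = realloc(a, 12) -> a = 0; heap: [0-11 ALLOC][12-51 FREE]
Op 3: a = realloc(a, 19) -> a = 0; heap: [0-18 ALLOC][19-51 FREE]
Op 4: b = malloc(7) -> b = 19; heap: [0-18 ALLOC][19-25 ALLOC][26-51 FREE]
Op 5: free(a) -> (freed a); heap: [0-18 FREE][19-25 ALLOC][26-51 FREE]
Free blocks: [19 26] total_free=45 largest=26 -> 100*(45-26)/45 = 1900/45 ≈ 42.222 -> rounds to 42

Answer: 42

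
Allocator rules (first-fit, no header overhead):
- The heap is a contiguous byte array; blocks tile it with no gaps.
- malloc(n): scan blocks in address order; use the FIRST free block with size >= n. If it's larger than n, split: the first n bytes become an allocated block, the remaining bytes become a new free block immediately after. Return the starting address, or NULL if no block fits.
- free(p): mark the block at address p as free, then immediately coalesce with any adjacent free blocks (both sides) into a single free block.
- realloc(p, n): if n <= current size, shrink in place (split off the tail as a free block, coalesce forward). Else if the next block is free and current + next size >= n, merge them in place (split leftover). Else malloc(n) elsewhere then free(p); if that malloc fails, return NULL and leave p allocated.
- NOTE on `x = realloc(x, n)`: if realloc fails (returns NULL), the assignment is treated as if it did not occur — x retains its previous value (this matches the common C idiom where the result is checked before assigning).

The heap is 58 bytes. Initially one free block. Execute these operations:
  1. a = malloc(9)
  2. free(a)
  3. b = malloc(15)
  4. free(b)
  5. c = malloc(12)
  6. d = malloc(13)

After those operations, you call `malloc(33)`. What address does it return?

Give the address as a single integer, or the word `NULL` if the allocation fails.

Answer: 25

Derivation:
Op 1: a = malloc(9) -> a = 0; heap: [0-8 ALLOC][9-57 FREE]
Op 2: free(a) -> (freed a); heap: [0-57 FREE]
Op 3: b = malloc(15) -> b = 0; heap: [0-14 ALLOC][15-57 FREE]
Op 4: free(b) -> (freed b); heap: [0-57 FREE]
Op 5: c = malloc(12) -> c = 0; heap: [0-11 ALLOC][12-57 FREE]
Op 6: d = malloc(13) -> d = 12; heap: [0-11 ALLOC][12-24 ALLOC][25-57 FREE]
malloc(33): first-fit scan over [0-11 ALLOC][12-24 ALLOC][25-57 FREE] -> 25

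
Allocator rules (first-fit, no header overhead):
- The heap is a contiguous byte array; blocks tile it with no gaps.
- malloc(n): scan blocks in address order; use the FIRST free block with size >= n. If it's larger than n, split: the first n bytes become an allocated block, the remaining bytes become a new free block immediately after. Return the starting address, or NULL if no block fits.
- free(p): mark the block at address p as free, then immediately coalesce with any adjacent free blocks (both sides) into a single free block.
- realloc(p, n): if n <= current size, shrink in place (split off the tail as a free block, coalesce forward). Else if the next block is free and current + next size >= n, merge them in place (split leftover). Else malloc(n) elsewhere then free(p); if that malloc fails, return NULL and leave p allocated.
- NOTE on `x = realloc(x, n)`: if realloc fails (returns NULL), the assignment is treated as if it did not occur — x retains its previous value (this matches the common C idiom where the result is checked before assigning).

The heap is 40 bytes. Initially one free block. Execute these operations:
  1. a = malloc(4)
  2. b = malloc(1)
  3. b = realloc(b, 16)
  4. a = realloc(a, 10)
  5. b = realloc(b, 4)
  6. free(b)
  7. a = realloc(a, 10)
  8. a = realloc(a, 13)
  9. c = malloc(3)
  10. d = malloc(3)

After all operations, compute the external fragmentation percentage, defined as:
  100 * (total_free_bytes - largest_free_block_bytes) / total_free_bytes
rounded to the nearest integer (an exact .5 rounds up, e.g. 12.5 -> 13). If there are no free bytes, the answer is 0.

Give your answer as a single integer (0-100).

Op 1: a = malloc(4) -> a = 0; heap: [0-3 ALLOC][4-39 FREE]
Op 2: b = malloc(1) -> b = 4; heap: [0-3 ALLOC][4-4 ALLOC][5-39 FREE]
Op 3: b = realloc(b, 16) -> b = 4; heap: [0-3 ALLOC][4-19 ALLOC][20-39 FREE]
Op 4: a = realloc(a, 10) -> a = 20; heap: [0-3 FREE][4-19 ALLOC][20-29 ALLOC][30-39 FREE]
Op 5: b = realloc(b, 4) -> b = 4; heap: [0-3 FREE][4-7 ALLOC][8-19 FREE][20-29 ALLOC][30-39 FREE]
Op 6: free(b) -> (freed b); heap: [0-19 FREE][20-29 ALLOC][30-39 FREE]
Op 7: a = realloc(a, 10) -> a = 20; heap: [0-19 FREE][20-29 ALLOC][30-39 FREE]
Op 8: a = realloc(a, 13) -> a = 20; heap: [0-19 FREE][20-32 ALLOC][33-39 FREE]
Op 9: c = malloc(3) -> c = 0; heap: [0-2 ALLOC][3-19 FREE][20-32 ALLOC][33-39 FREE]
Op 10: d = malloc(3) -> d = 3; heap: [0-2 ALLOC][3-5 ALLOC][6-19 FREE][20-32 ALLOC][33-39 FREE]
Free blocks: [14 7] total_free=21 largest=14 -> 100*(21-14)/21 = 700/21 ≈ 33.333 -> rounds to 33

Answer: 33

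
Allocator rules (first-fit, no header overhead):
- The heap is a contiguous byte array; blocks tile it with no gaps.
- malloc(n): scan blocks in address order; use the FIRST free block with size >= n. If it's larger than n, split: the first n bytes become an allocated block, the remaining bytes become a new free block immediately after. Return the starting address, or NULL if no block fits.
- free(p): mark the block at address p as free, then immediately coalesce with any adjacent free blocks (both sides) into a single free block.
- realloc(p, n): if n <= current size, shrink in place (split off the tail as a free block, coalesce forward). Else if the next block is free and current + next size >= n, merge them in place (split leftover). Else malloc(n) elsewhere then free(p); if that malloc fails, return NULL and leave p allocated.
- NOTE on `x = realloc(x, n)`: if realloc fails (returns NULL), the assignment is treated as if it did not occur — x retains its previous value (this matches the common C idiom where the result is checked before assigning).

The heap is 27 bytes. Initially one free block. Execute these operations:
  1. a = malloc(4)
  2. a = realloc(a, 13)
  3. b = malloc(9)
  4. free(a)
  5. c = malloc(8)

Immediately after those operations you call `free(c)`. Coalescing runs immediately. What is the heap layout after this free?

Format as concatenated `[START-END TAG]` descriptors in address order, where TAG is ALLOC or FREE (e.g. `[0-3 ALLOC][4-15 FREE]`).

Op 1: a = malloc(4) -> a = 0; heap: [0-3 ALLOC][4-26 FREE]
Op 2: a = realloc(a, 13) -> a = 0; heap: [0-12 ALLOC][13-26 FREE]
Op 3: b = malloc(9) -> b = 13; heap: [0-12 ALLOC][13-21 ALLOC][22-26 FREE]
Op 4: free(a) -> (freed a); heap: [0-12 FREE][13-21 ALLOC][22-26 FREE]
Op 5: c = malloc(8) -> c = 0; heap: [0-7 ALLOC][8-12 FREE][13-21 ALLOC][22-26 FREE]
free(c): c = 0 -> block [0-7 ALLOC]; mark free, coalesce with adjacent free neighbors -> [0-12 FREE][13-21 ALLOC][22-26 FREE]

Answer: [0-12 FREE][13-21 ALLOC][22-26 FREE]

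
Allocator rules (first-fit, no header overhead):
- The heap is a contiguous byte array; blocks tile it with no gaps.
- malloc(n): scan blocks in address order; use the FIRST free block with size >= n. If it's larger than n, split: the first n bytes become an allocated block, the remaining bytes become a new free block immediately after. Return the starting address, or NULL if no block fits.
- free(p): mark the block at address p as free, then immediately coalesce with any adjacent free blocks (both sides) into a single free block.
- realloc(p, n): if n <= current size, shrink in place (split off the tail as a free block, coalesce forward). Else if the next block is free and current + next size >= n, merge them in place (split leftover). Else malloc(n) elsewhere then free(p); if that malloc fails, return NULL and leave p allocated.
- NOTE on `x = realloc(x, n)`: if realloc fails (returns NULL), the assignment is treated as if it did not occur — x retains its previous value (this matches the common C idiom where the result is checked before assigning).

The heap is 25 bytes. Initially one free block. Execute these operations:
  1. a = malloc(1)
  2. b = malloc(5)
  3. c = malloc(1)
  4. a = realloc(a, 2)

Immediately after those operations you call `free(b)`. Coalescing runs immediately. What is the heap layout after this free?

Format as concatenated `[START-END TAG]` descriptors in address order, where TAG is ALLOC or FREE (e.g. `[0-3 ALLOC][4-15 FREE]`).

Op 1: a = malloc(1) -> a = 0; heap: [0-0 ALLOC][1-24 FREE]
Op 2: b = malloc(5) -> b = 1; heap: [0-0 ALLOC][1-5 ALLOC][6-24 FREE]
Op 3: c = malloc(1) -> c = 6; heap: [0-0 ALLOC][1-5 ALLOC][6-6 ALLOC][7-24 FREE]
Op 4: a = realloc(a, 2) -> a = 7; heap: [0-0 FREE][1-5 ALLOC][6-6 ALLOC][7-8 ALLOC][9-24 FREE]
free(b): b = 1 -> block [1-5 ALLOC]; mark free, coalesce with adjacent free neighbors -> [0-5 FREE][6-6 ALLOC][7-8 ALLOC][9-24 FREE]

Answer: [0-5 FREE][6-6 ALLOC][7-8 ALLOC][9-24 FREE]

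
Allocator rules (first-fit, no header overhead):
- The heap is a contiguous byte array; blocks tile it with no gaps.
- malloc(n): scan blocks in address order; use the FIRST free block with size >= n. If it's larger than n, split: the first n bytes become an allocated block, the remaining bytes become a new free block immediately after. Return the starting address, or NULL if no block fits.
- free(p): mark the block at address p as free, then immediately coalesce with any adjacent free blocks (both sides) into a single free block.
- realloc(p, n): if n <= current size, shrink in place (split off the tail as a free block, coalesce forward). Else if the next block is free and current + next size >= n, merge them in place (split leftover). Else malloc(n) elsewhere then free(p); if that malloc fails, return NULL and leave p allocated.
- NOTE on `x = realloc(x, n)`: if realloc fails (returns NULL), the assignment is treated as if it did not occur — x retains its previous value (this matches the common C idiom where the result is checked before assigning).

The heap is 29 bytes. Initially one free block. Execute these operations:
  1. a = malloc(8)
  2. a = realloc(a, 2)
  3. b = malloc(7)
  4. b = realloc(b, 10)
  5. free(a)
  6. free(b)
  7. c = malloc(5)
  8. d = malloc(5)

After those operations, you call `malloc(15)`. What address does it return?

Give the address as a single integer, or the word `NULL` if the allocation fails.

Answer: 10

Derivation:
Op 1: a = malloc(8) -> a = 0; heap: [0-7 ALLOC][8-28 FREE]
Op 2: a = realloc(a, 2) -> a = 0; heap: [0-1 ALLOC][2-28 FREE]
Op 3: b = malloc(7) -> b = 2; heap: [0-1 ALLOC][2-8 ALLOC][9-28 FREE]
Op 4: b = realloc(b, 10) -> b = 2; heap: [0-1 ALLOC][2-11 ALLOC][12-28 FREE]
Op 5: free(a) -> (freed a); heap: [0-1 FREE][2-11 ALLOC][12-28 FREE]
Op 6: free(b) -> (freed b); heap: [0-28 FREE]
Op 7: c = malloc(5) -> c = 0; heap: [0-4 ALLOC][5-28 FREE]
Op 8: d = malloc(5) -> d = 5; heap: [0-4 ALLOC][5-9 ALLOC][10-28 FREE]
malloc(15): first-fit scan over [0-4 ALLOC][5-9 ALLOC][10-28 FREE] -> 10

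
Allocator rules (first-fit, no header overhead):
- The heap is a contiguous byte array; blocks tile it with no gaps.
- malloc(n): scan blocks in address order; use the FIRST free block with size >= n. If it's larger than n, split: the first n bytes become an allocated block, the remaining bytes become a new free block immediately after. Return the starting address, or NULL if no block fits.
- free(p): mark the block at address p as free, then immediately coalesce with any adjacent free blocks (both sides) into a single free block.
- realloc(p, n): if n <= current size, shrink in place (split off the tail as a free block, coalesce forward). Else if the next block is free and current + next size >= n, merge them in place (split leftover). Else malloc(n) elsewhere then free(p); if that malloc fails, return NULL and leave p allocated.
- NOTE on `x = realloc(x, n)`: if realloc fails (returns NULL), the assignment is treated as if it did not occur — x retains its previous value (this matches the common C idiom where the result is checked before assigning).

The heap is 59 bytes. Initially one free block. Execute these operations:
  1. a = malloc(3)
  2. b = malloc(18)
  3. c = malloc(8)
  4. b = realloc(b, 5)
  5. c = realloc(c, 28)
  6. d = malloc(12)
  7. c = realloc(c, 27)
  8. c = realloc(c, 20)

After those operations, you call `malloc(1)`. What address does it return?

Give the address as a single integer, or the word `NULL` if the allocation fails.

Op 1: a = malloc(3) -> a = 0; heap: [0-2 ALLOC][3-58 FREE]
Op 2: b = malloc(18) -> b = 3; heap: [0-2 ALLOC][3-20 ALLOC][21-58 FREE]
Op 3: c = malloc(8) -> c = 21; heap: [0-2 ALLOC][3-20 ALLOC][21-28 ALLOC][29-58 FREE]
Op 4: b = realloc(b, 5) -> b = 3; heap: [0-2 ALLOC][3-7 ALLOC][8-20 FREE][21-28 ALLOC][29-58 FREE]
Op 5: c = realloc(c, 28) -> c = 21; heap: [0-2 ALLOC][3-7 ALLOC][8-20 FREE][21-48 ALLOC][49-58 FREE]
Op 6: d = malloc(12) -> d = 8; heap: [0-2 ALLOC][3-7 ALLOC][8-19 ALLOC][20-20 FREE][21-48 ALLOC][49-58 FREE]
Op 7: c = realloc(c, 27) -> c = 21; heap: [0-2 ALLOC][3-7 ALLOC][8-19 ALLOC][20-20 FREE][21-47 ALLOC][48-58 FREE]
Op 8: c = realloc(c, 20) -> c = 21; heap: [0-2 ALLOC][3-7 ALLOC][8-19 ALLOC][20-20 FREE][21-40 ALLOC][41-58 FREE]
malloc(1): first-fit scan over [0-2 ALLOC][3-7 ALLOC][8-19 ALLOC][20-20 FREE][21-40 ALLOC][41-58 FREE] -> 20

Answer: 20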